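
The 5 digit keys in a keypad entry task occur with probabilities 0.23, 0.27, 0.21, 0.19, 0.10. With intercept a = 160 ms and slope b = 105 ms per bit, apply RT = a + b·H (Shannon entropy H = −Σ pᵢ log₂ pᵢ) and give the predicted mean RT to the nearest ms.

397 ms

Entropy contributions −pᵢ log₂ pᵢ: 0.4877, 0.5100, 0.4728, 0.4552, 0.3322; sum H = 2.2579 bits.
RT = a + bH = 160 + 105·2.2579 = 397.08 ms.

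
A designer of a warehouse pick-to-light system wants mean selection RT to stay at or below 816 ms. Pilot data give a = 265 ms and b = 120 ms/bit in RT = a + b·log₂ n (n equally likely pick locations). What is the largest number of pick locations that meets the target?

24

Information budget: (816 − 265)/120 = 4.5917 bits, so n ≤ 2^4.5917 = 24.112 → at most 24.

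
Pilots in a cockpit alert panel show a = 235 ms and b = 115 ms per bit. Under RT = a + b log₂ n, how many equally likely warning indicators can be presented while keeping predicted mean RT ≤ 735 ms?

20

Set 235 + 115·log₂ n ≤ 735 → log₂ n ≤ (735 − 235)/115 = 4.3478.
So n ≤ 2^4.3478 = 20.362; the largest integer n is 20.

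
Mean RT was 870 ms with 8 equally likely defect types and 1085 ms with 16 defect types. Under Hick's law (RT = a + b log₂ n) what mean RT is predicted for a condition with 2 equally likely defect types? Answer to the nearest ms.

440 ms

Fit slope and intercept:
  b = (1085 − 870) / (log₂ 16 − log₂ 8) = 215 / (4 − 3) = 215 ms/bit
  a = 870 − 215 × 3 = 225 ms
Then RT(2) = 225 + 215 × log₂ 2 = 225 + 215 × 1 ≈ 440.000 ms.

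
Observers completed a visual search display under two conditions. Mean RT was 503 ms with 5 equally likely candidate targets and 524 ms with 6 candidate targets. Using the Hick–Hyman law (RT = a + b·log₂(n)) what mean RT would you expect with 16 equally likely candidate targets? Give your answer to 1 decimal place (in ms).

With log₂ n on the abscissa the relation is linear; from the two conditions:
  b = (524 − 503) / (log₂ 6 − log₂ 5) = 21 / (2.5850 − 2.3219) = 79.837 ms/bit
  a = 503 − 79.837 × 2.3219 = 317.623 ms
Then RT(16) = 317.623 + 79.837 × log₂ 16 = 317.623 + 79.837 × 4 ≈ 636.973 ms.

637.0 ms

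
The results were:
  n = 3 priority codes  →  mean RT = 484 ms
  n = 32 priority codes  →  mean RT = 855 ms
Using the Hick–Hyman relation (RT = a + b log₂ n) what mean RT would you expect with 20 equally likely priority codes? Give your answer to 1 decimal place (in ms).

781.3 ms

RT is linear in log₂ n, so two points fix the line:
  b = (855 − 484) / (log₂ 32 − log₂ 3) = 371 / (5 − 1.5850) = 108.637 ms/bit
  a = 484 − 108.637 × 1.5850 = 311.814 ms
Then RT(20) = 311.814 + 108.637 × log₂ 20 = 311.814 + 108.637 × 4.3219 ≈ 781.336 ms.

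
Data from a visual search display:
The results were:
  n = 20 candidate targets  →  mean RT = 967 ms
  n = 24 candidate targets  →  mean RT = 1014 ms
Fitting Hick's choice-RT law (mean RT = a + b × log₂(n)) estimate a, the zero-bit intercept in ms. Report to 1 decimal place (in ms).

194.7 ms

b = (RT₂ − RT₁)/(log₂ n₂ − log₂ n₁) = (1014 − 967)/(4.5850 − 4.3219) = 178.684 ms/bit.
Intercept: a = 967 − 178.684·log₂(20) = 194.741 ms.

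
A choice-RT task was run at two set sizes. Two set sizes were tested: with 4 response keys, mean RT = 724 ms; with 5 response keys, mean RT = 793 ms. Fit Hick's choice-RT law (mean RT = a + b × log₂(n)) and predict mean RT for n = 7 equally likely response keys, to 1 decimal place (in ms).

897.0 ms

Solve the two-equation system in a and b:
  b = (793 − 724) / (log₂ 5 − log₂ 4) = 69 / (2.3219 − 2) = 214.334 ms/bit
  a = 724 − 214.334 × 2 = 295.333 ms
Then RT(7) = 295.333 + 214.334 × log₂ 7 = 295.333 + 214.334 × 2.8074 ≈ 897.043 ms.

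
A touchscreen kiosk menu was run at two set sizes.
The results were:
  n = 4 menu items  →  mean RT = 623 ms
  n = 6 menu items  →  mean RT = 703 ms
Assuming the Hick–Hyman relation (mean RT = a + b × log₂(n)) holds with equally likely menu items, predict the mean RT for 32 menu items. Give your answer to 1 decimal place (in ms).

1033.3 ms

With log₂ n on the abscissa the relation is linear; from the two conditions:
  b = (703 − 623) / (log₂ 6 − log₂ 4) = 80 / (2.5850 − 2) = 136.761 ms/bit
  a = 623 − 136.761 × 2 = 349.478 ms
Then RT(32) = 349.478 + 136.761 × log₂ 32 = 349.478 + 136.761 × 5 ≈ 1033.283 ms.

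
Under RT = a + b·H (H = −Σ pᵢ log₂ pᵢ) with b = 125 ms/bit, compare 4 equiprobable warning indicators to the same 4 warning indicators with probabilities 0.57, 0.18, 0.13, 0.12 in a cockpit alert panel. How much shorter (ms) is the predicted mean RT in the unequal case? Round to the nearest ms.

43 ms

Equiprobable entropy H₀ = log₂ 4 = 2.0000 bits.
Skewed entropy H = −Σ pᵢ log₂ pᵢ = 1.6573 bits.
ΔRT = b·(H₀ − H) = 125 × 0.3427 = 42.84 ms.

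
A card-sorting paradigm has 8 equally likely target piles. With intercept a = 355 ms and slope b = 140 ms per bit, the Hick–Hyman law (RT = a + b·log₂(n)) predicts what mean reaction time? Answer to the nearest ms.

log₂(8) = 3 bits, so RT = 355 + 140 × 3 ≈ 775.000 ms.

775 ms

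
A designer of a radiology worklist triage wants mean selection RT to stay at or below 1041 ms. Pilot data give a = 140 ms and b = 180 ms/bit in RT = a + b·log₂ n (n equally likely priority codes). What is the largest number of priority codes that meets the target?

32

Set 140 + 180·log₂ n ≤ 1041 → log₂ n ≤ (1041 − 140)/180 = 5.0056.
So n ≤ 2^5.0056 = 32.123; the largest integer n is 32.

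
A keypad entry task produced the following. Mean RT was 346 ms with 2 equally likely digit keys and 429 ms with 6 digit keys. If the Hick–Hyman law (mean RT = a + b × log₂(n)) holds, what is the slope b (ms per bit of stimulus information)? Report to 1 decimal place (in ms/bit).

The slope on a log₂ axis is (429 − 346) / (2.5850 − 1) = 52.367 ms/bit.

52.4 ms/bit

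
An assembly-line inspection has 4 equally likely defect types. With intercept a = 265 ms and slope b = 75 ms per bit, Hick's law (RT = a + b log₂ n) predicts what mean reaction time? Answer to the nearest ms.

log₂(4) = 2 bits, so RT = 265 + 75 × 2 ≈ 415.000 ms.

415 ms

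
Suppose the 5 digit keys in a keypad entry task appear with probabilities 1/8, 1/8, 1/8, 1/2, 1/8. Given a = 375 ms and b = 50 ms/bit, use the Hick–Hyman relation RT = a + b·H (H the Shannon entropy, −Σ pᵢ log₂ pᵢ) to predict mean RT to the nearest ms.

475 ms

Each term −pᵢ log₂ pᵢ: 0.125·3 + 0.125·3 + 0.125·3 + 0.5·1 + 0.125·3; summed, H = 2.000 bits.
Mean RT = a + bH = 375 + 50·2.000 = 475.00 ms.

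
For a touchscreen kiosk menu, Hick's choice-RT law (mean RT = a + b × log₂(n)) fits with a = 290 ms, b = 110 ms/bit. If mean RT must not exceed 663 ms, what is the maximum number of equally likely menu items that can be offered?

10

Information budget: (663 − 290)/110 = 3.3909 bits, so n ≤ 2^3.3909 = 10.490 → at most 10.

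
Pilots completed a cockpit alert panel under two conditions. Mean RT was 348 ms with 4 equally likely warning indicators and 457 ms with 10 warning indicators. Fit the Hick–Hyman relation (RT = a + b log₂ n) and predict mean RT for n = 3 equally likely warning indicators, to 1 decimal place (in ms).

RT is linear in log₂ n, so two points fix the line:
  b = (457 − 348) / (log₂ 10 − log₂ 4) = 109 / (3.3219 − 2) = 82.455 ms/bit
  a = 348 − 82.455 × 2 = 183.089 ms
Then RT(3) = 183.089 + 82.455 × log₂ 3 = 183.089 + 82.455 × 1.5850 ≈ 313.778 ms.

313.8 ms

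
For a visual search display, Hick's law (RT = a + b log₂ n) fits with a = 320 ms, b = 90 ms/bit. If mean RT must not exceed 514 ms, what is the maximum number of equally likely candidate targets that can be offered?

Set 320 + 90·log₂ n ≤ 514 → log₂ n ≤ (514 − 320)/90 = 2.1556.
So n ≤ 2^2.1556 = 4.455; the largest integer n is 4.

4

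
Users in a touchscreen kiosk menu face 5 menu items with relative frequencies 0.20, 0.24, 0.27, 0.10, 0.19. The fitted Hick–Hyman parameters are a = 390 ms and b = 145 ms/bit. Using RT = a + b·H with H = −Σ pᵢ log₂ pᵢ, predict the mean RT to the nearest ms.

717 ms

H = 0.20·log₂(1/0.20) + 0.24·log₂(1/0.24) + 0.27·log₂(1/0.27) + 0.10·log₂(1/0.10) + 0.19·log₂(1/0.19) = 2.2560 bits.
RT = 390 + 145 × 2.2560 = 717.11 ms.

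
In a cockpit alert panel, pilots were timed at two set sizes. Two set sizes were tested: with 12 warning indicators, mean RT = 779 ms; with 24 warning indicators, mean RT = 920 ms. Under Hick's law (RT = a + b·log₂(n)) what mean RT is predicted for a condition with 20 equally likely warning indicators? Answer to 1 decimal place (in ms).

RT is linear in log₂ n, so two points fix the line:
  b = (920 − 779) / (log₂ 24 − log₂ 12) = 141 / (4.5850 − 3.5850) = 141.000 ms/bit
  a = 779 − 141.000 × 3.5850 = 273.520 ms
Then RT(20) = 273.520 + 141.000 × log₂ 20 = 273.520 + 141.000 × 4.3219 ≈ 882.912 ms.

882.9 ms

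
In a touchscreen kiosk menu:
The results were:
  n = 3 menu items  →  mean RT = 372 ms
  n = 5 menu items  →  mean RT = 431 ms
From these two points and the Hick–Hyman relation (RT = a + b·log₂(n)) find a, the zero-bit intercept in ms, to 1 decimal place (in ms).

Slope: b = (431 − 372) / (log₂ 5 − log₂ 3) = 59/0.7370 = 80.058 ms/bit.
Intercept: a = 372 − 80.058·log₂(3) = 245.111 ms.

245.1 ms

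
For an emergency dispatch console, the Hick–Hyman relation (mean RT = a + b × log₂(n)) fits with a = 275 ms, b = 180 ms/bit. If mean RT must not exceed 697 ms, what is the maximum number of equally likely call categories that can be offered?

5

180·log₂ n ≤ 697 − 275 = 422, giving log₂ n ≤ 2.3444 and n ≤ 5.079. The largest whole number is 5.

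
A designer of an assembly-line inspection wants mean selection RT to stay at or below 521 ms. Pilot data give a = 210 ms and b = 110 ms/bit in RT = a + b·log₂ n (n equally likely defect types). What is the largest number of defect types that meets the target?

110·log₂ n ≤ 521 − 210 = 311, giving log₂ n ≤ 2.8273 and n ≤ 7.097. The largest whole number is 7.

7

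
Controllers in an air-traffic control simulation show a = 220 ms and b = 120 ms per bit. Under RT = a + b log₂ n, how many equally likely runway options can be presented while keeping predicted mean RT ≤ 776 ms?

24

Information budget: (776 − 220)/120 = 4.6333 bits, so n ≤ 2^4.6333 = 24.818 → at most 24.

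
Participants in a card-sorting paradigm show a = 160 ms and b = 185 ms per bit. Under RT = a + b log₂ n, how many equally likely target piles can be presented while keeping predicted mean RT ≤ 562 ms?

185·log₂ n ≤ 562 − 160 = 402, giving log₂ n ≤ 2.1730 and n ≤ 4.510. The largest whole number is 4.

4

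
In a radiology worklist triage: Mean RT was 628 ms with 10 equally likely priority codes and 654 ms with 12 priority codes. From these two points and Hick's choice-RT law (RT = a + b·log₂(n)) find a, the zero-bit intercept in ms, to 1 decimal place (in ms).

b = (RT₂ − RT₁)/(log₂ n₂ − log₂ n₁) = (654 − 628)/(3.5850 − 3.3219) = 98.846 ms/bit.
Intercept: a = 628 − 98.846·log₂(10) = 299.639 ms.

299.6 ms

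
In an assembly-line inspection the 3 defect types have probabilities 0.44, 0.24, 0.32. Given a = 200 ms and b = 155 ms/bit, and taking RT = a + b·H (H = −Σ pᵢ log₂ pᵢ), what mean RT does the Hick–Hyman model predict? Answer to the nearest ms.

439 ms

H = 0.44·log₂(1/0.44) + 0.24·log₂(1/0.24) + 0.32·log₂(1/0.32) = 1.5413 bits.
RT = 200 + 155 × 1.5413 = 438.90 ms.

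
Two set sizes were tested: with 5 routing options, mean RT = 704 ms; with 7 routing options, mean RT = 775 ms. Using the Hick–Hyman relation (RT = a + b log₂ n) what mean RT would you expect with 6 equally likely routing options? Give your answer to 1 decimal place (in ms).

Fit slope and intercept:
  b = (775 − 704) / (log₂ 7 − log₂ 5) = 71 / (2.8074 − 2.3219) = 146.263 ms/bit
  a = 704 − 146.263 × 2.3219 = 364.388 ms
Then RT(6) = 364.388 + 146.263 × log₂ 6 = 364.388 + 146.263 × 2.5850 ≈ 742.472 ms.

742.5 ms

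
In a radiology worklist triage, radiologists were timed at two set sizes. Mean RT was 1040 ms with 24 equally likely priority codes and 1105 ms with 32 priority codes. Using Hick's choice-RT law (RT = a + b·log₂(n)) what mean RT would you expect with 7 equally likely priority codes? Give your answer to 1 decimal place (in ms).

Fit slope and intercept:
  b = (1105 − 1040) / (log₂ 32 − log₂ 24) = 65 / (5 − 4.5850) = 156.612 ms/bit
  a = 1040 − 156.612 × 4.5850 = 321.938 ms
Then RT(7) = 321.938 + 156.612 × log₂ 7 = 321.938 + 156.612 × 2.8074 ≈ 761.605 ms.

761.6 ms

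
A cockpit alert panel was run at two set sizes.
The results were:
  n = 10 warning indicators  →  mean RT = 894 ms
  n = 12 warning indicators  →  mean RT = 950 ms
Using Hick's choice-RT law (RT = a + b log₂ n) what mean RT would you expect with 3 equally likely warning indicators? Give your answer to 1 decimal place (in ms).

524.2 ms

Fit slope and intercept:
  b = (950 − 894) / (log₂ 12 − log₂ 10) = 56 / (3.5850 − 3.3219) = 212.900 ms/bit
  a = 894 − 212.900 × 3.3219 = 186.762 ms
Then RT(3) = 186.762 + 212.900 × log₂ 3 = 186.762 + 212.900 × 1.5850 ≈ 524.200 ms.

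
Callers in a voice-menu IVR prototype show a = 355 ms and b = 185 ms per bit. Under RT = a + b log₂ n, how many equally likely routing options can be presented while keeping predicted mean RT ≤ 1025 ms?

185·log₂ n ≤ 1025 − 355 = 670, giving log₂ n ≤ 3.6216 and n ≤ 12.309. The largest whole number is 12.

12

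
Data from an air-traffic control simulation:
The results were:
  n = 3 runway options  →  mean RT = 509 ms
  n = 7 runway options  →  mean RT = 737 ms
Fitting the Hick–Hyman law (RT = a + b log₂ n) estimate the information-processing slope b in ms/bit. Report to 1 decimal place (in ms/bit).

186.5 ms/bit

b = (RT₂ − RT₁)/(log₂ n₂ − log₂ n₁) = (737 − 509)/(2.8074 − 1.5850) = 186.519 ms/bit.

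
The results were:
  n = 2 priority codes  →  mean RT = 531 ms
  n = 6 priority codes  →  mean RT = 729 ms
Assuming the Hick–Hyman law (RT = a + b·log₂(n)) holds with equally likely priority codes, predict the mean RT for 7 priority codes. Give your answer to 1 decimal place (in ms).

756.8 ms

With log₂ n on the abscissa the relation is linear; from the two conditions:
  b = (729 − 531) / (log₂ 6 − log₂ 2) = 198 / (2.5850 − 1) = 124.924 ms/bit
  a = 531 − 124.924 × 1 = 406.076 ms
Then RT(7) = 406.076 + 124.924 × log₂ 7 = 406.076 + 124.924 × 2.8074 ≈ 756.782 ms.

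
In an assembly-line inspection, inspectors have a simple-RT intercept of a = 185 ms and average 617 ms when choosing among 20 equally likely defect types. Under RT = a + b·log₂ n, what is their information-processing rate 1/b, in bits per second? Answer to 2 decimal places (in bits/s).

b = (617 − 185)/log₂ 20 = 432/4.3219 = 99.955 ms per bit = 0.09996 s/bit; the reciprocal is 10.004 bits/s.

10.00 bits/s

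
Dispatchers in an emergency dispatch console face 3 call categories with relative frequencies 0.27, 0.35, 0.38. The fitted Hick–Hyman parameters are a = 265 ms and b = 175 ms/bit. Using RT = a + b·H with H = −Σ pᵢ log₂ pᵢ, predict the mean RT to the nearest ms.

540 ms

H = 0.27·log₂(1/0.27) + 0.35·log₂(1/0.35) + 0.38·log₂(1/0.38) = 1.5706 bits.
RT = 265 + 175 × 1.5706 = 539.85 ms.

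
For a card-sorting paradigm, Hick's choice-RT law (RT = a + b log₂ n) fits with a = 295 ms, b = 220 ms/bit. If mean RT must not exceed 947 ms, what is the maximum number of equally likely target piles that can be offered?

7

220·log₂ n ≤ 947 − 295 = 652, giving log₂ n ≤ 2.9636 and n ≤ 7.801. The largest whole number is 7.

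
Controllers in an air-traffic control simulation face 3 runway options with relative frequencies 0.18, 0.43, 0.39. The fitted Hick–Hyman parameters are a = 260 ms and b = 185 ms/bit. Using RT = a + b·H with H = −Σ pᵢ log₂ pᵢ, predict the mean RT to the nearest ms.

537 ms

Entropy contributions −pᵢ log₂ pᵢ: 0.4453, 0.5236, 0.5298; sum H = 1.4987 bits.
RT = a + bH = 260 + 185·1.4987 = 537.25 ms.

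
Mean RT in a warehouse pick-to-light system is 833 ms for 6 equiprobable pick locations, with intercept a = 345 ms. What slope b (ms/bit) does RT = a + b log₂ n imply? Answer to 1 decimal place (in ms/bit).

188.8 ms/bit

log₂(6) = 2.5850 bits.
b = (RT − a)/log₂ n = (833 − 345) / 2.5850 = 188.784 ms/bit.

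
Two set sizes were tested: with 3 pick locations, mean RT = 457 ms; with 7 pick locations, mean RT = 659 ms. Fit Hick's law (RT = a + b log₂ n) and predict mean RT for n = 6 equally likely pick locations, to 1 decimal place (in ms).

With log₂ n on the abscissa the relation is linear; from the two conditions:
  b = (659 − 457) / (log₂ 7 − log₂ 3) = 202 / (2.8074 − 1.5850) = 165.250 ms/bit
  a = 457 − 165.250 × 1.5850 = 195.085 ms
Then RT(6) = 195.085 + 165.250 × log₂ 6 = 195.085 + 165.250 × 2.5850 ≈ 622.250 ms.

622.2 ms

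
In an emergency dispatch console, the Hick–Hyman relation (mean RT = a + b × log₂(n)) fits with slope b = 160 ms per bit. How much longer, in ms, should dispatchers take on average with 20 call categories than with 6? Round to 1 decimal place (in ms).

277.9 ms

ΔRT = (a + b log₂ n₂) − (a + b log₂ n₁) = b·(log₂ n₂ − log₂ n₁).
log₂(20) − log₂(6) = 4.3219 − 2.5850 = 1.7370.
ΔRT = 160 × 1.7370 = 277.914 ms.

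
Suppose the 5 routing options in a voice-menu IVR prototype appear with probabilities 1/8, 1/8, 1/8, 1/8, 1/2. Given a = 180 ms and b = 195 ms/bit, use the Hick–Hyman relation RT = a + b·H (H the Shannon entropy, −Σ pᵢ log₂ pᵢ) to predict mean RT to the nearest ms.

Each term −pᵢ log₂ pᵢ: 0.125·3 + 0.125·3 + 0.125·3 + 0.125·3 + 0.5·1; summed, H = 2.000 bits.
Mean RT = a + bH = 180 + 195·2.000 = 570.00 ms.

570 ms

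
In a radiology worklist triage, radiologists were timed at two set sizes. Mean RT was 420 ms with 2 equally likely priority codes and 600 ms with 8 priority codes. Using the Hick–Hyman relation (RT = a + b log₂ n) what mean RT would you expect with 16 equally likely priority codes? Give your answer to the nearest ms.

Fit slope and intercept:
  b = (600 − 420) / (log₂ 8 − log₂ 2) = 180 / (3 − 1) = 90 ms/bit
  a = 420 − 90 × 1 = 330 ms
Then RT(16) = 330 + 90 × log₂ 16 = 330 + 90 × 4 ≈ 690.000 ms.

690 ms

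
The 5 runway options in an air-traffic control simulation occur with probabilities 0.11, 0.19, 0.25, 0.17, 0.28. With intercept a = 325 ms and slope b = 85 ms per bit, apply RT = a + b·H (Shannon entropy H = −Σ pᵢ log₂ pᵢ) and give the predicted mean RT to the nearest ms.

517 ms

H = 0.11·log₂(1/0.11) + 0.19·log₂(1/0.19) + 0.25·log₂(1/0.25) + 0.17·log₂(1/0.17) + 0.28·log₂(1/0.28) = 2.2543 bits.
RT = 325 + 85 × 2.2543 = 516.62 ms.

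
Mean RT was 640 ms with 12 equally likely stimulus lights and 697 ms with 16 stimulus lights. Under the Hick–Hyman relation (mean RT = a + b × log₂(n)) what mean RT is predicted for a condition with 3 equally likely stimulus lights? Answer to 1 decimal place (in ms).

365.3 ms

Solve the two-equation system in a and b:
  b = (697 − 640) / (log₂ 16 − log₂ 12) = 57 / (4 − 3.5850) = 137.337 ms/bit
  a = 640 − 137.337 × 3.5850 = 147.652 ms
Then RT(3) = 147.652 + 137.337 × log₂ 3 = 147.652 + 137.337 × 1.5850 ≈ 365.326 ms.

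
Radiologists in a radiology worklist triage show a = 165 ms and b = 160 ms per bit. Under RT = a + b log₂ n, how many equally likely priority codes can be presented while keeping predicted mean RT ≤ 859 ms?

20

Information budget: (859 − 165)/160 = 4.3375 bits, so n ≤ 2^4.3375 = 20.217 → at most 20.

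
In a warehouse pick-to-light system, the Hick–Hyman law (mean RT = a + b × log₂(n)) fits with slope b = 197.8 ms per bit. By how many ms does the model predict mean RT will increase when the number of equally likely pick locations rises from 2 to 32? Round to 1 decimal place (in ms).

791.2 ms

ΔRT = (a + b log₂ n₂) − (a + b log₂ n₁) = b·(log₂ n₂ − log₂ n₁).
log₂(32) − log₂(2) = log₂(32/2) = log₂(16) = 4.
ΔRT = 197.8 × 4.0000 = 791.200 ms.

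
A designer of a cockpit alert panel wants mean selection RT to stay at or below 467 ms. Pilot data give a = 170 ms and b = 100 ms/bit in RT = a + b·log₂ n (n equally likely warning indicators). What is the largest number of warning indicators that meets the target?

Information budget: (467 − 170)/100 = 2.9700 bits, so n ≤ 2^2.9700 = 7.835 → at most 7.

7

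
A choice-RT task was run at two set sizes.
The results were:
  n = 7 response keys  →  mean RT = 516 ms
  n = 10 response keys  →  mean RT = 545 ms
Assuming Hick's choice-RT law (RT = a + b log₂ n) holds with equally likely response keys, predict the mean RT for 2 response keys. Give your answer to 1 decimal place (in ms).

414.1 ms

With log₂ n on the abscissa the relation is linear; from the two conditions:
  b = (545 − 516) / (log₂ 10 − log₂ 7) = 29 / (3.3219 − 2.8074) = 56.357 ms/bit
  a = 516 − 56.357 × 2.8074 = 357.785 ms
Then RT(2) = 357.785 + 56.357 × log₂ 2 = 357.785 + 56.357 × 1 ≈ 414.142 ms.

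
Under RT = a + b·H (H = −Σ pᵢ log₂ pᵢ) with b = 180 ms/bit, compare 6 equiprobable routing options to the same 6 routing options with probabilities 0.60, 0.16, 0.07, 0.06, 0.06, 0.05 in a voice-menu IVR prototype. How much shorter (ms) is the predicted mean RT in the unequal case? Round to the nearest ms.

Equiprobable entropy H₀ = log₂ 6 = 2.5850 bits.
Skewed entropy H = −Σ pᵢ log₂ pᵢ = 1.8369 bits.
ΔRT = b·(H₀ − H) = 180 × 0.7480 = 134.65 ms.

135 ms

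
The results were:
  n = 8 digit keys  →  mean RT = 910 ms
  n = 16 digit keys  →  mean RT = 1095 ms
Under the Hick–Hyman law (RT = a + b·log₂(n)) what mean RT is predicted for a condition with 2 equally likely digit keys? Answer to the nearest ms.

With log₂ n on the abscissa the relation is linear; from the two conditions:
  b = (1095 − 910) / (log₂ 16 − log₂ 8) = 185 / (4 − 3) = 185 ms/bit
  a = 910 − 185 × 3 = 355 ms
Then RT(2) = 355 + 185 × log₂ 2 = 355 + 185 × 1 ≈ 540.000 ms.

540 ms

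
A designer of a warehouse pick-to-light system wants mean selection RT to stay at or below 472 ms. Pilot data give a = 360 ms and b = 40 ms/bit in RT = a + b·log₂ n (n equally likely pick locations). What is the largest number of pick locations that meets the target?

6

40·log₂ n ≤ 472 − 360 = 112, giving log₂ n ≤ 2.8000 and n ≤ 6.964. The largest whole number is 6.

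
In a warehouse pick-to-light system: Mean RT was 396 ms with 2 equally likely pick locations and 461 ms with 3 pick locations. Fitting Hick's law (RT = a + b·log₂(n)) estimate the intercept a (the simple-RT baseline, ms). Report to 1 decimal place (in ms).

284.9 ms

Slope: b = (461 − 396) / (log₂ 3 − log₂ 2) = 65/0.5850 = 111.118 ms/bit.
a = RT₁ − b·log₂ n₁ = 396 − 111.118 × 1 = 284.882 ms.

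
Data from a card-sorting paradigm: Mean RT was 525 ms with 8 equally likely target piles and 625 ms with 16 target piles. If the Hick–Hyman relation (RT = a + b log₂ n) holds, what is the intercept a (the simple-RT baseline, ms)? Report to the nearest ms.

b = (RT₂ − RT₁)/(log₂ n₂ − log₂ n₁) = (625 − 525)/(4 − 3) = 100 ms/bit.
Intercept: a = 525 − 100·log₂(8) = 225.000 ms.

225 ms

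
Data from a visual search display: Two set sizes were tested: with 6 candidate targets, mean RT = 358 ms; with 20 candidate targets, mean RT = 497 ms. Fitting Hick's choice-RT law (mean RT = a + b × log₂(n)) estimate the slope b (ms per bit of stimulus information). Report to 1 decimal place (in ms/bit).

80.0 ms/bit

The slope on a log₂ axis is (497 − 358) / (4.3219 − 2.5850) = 80.025 ms/bit.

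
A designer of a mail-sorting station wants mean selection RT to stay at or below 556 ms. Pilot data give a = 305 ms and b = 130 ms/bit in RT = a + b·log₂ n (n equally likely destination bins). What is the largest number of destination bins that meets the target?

3

Set 305 + 130·log₂ n ≤ 556 → log₂ n ≤ (556 − 305)/130 = 1.9308.
So n ≤ 2^1.9308 = 3.813; the largest integer n is 3.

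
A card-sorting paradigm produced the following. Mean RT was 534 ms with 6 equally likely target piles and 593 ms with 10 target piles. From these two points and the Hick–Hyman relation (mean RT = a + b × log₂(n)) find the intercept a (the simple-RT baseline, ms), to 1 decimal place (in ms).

b = (RT₂ − RT₁)/(log₂ n₂ − log₂ n₁) = (593 − 534)/(3.3219 − 2.5850) = 80.058 ms/bit.
Intercept: a = 534 − 80.058·log₂(6) = 327.053 ms.

327.1 ms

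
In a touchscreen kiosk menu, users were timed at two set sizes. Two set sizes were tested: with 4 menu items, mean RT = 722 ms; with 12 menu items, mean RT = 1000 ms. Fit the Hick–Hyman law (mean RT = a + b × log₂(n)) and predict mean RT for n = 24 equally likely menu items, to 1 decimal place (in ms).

Solve the two-equation system in a and b:
  b = (1000 − 722) / (log₂ 12 − log₂ 4) = 278 / (3.5850 − 2) = 175.398 ms/bit
  a = 722 − 175.398 × 2 = 371.203 ms
Then RT(24) = 371.203 + 175.398 × log₂ 24 = 371.203 + 175.398 × 4.5850 ≈ 1175.398 ms.

1175.4 ms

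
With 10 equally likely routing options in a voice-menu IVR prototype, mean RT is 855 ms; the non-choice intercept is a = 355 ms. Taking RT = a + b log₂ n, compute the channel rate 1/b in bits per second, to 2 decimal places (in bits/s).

6.64 bits/s

Choice component = 855 − 355 = 500 ms over log₂(10) = 3.3219 bits.
b = 500 / 3.3219 = 150.515 ms/bit, so 1/b = 6.644 bits/s.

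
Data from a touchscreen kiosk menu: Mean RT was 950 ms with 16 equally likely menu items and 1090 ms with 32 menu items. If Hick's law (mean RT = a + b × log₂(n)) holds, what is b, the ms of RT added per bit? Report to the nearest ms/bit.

The slope on a log₂ axis is (1090 − 950) / (5 − 4) = 140 ms/bit.

140 ms/bit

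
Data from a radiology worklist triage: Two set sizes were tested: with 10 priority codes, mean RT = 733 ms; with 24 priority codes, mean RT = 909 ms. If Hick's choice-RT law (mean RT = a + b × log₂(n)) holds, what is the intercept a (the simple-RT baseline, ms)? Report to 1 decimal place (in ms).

The slope on a log₂ axis is (909 − 733) / (4.5850 − 3.3219) = 139.347 ms/bit.
a = RT₁ − b·log₂ n₁ = 733 − 139.347 × 3.3219 = 270.099 ms.

270.1 ms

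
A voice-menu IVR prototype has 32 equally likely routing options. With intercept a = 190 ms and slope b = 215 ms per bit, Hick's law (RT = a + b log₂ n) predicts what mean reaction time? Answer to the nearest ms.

log₂(32) = 5 bits, so RT = 190 + 215 × 5 ≈ 1265.000 ms.

1265 ms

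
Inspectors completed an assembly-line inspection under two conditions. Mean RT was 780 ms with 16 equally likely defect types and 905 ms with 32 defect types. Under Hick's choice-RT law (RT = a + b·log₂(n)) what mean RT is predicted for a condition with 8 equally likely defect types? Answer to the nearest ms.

With log₂ n on the abscissa the relation is linear; from the two conditions:
  b = (905 − 780) / (log₂ 32 − log₂ 16) = 125 / (5 − 4) = 125 ms/bit
  a = 780 − 125 × 4 = 280 ms
Then RT(8) = 280 + 125 × log₂ 8 = 280 + 125 × 3 ≈ 655.000 ms.

655 ms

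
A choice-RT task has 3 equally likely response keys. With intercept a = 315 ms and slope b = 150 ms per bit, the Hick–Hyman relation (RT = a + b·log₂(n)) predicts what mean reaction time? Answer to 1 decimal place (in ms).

log₂(3) = 1.5850 bits, so RT = 315 + 150 × 1.5850 ≈ 552.744 ms.

552.7 ms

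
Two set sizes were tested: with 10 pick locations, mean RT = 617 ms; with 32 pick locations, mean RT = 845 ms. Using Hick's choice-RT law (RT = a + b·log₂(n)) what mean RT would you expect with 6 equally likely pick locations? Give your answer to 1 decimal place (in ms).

516.9 ms

Solve the two-equation system in a and b:
  b = (845 − 617) / (log₂ 32 − log₂ 10) = 228 / (5 − 3.3219) = 135.870 ms/bit
  a = 617 − 135.870 × 3.3219 = 165.649 ms
Then RT(6) = 165.649 + 135.870 × log₂ 6 = 165.649 + 135.870 × 2.5850 ≈ 516.868 ms.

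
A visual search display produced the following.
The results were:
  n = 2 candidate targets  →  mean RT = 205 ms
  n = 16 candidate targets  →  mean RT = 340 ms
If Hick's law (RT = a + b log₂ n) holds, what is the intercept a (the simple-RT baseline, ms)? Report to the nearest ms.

The slope on a log₂ axis is (340 − 205) / (4 − 1) = 45 ms/bit.
Intercept: a = 205 − 45·log₂(2) = 160.000 ms.

160 ms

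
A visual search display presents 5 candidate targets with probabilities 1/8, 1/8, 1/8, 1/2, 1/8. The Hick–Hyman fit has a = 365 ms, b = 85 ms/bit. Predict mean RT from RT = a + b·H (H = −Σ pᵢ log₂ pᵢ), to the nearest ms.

535 ms

Each term −pᵢ log₂ pᵢ: 0.125·3 + 0.125·3 + 0.125·3 + 0.5·1 + 0.125·3; summed, H = 2.000 bits.
Mean RT = a + bH = 365 + 85·2.000 = 535.00 ms.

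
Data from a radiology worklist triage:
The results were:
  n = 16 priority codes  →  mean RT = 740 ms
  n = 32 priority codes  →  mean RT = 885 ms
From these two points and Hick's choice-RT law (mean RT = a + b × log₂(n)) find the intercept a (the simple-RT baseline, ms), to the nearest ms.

160 ms

b = (RT₂ − RT₁)/(log₂ n₂ − log₂ n₁) = (885 − 740)/(5 − 4) = 145 ms/bit.
a = RT₁ − b·log₂ n₁ = 740 − 145 × 4 = 160.000 ms.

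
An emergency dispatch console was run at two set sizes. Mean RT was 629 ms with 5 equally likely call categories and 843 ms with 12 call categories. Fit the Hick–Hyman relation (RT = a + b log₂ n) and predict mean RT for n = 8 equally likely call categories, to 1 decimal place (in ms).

RT is linear in log₂ n, so two points fix the line:
  b = (843 − 629) / (log₂ 12 − log₂ 5) = 214 / (3.5850 − 2.3219) = 169.433 ms/bit
  a = 629 − 169.433 × 2.3219 = 235.588 ms
Then RT(8) = 235.588 + 169.433 × log₂ 8 = 235.588 + 169.433 × 3 ≈ 743.888 ms.

743.9 ms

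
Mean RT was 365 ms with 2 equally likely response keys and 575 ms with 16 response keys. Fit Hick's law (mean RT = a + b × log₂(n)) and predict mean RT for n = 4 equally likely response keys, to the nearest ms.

RT is linear in log₂ n, so two points fix the line:
  b = (575 − 365) / (log₂ 16 − log₂ 2) = 210 / (4 − 1) = 70 ms/bit
  a = 365 − 70 × 1 = 295 ms
Then RT(4) = 295 + 70 × log₂ 4 = 295 + 70 × 2 ≈ 435.000 ms.

435 ms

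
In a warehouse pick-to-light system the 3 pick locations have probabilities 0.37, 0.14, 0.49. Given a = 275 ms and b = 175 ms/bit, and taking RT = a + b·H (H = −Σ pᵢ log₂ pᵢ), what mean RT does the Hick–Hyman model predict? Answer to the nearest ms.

526 ms

Entropy contributions −pᵢ log₂ pᵢ: 0.5307, 0.3971, 0.5043; sum H = 1.4321 bits.
RT = a + bH = 275 + 175·1.4321 = 525.62 ms.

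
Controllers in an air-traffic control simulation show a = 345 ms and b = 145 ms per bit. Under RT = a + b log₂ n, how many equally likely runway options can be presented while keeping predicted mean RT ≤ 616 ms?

3

145·log₂ n ≤ 616 − 345 = 271, giving log₂ n ≤ 1.8690 and n ≤ 3.653. The largest whole number is 3.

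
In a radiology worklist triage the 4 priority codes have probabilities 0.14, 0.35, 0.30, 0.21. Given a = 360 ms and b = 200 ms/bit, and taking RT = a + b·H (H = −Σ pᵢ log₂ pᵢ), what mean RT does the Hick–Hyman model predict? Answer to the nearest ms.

Entropy contributions −pᵢ log₂ pᵢ: 0.3971, 0.5301, 0.5211, 0.4728; sum H = 1.9211 bits.
RT = a + bH = 360 + 200·1.9211 = 744.22 ms.

744 ms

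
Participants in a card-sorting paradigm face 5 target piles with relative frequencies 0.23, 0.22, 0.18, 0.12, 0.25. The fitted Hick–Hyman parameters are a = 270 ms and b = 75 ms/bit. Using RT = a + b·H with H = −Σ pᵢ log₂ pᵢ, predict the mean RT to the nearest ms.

441 ms

Entropy contributions −pᵢ log₂ pᵢ: 0.4877, 0.4806, 0.4453, 0.3671, 0.5000; sum H = 2.2806 bits.
RT = a + bH = 270 + 75·2.2806 = 441.05 ms.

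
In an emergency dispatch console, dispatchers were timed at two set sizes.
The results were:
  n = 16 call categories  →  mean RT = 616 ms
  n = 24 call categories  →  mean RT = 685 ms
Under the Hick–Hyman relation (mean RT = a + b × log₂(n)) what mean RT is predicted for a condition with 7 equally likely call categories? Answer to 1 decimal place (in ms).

475.3 ms

Fit slope and intercept:
  b = (685 − 616) / (log₂ 24 − log₂ 16) = 69 / (4.5850 − 4) = 117.956 ms/bit
  a = 616 − 117.956 × 4 = 144.175 ms
Then RT(7) = 144.175 + 117.956 × log₂ 7 = 144.175 + 117.956 × 2.8074 ≈ 475.320 ms.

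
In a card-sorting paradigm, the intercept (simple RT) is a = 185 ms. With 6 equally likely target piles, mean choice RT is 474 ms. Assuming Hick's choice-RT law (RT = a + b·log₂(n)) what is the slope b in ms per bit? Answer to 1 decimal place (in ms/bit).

111.8 ms/bit

6 alternatives carry log₂ 6 = 2.5850 bits; the choice cost is 474 − 185 = 289 ms, so b = 289/2.5850 = 111.800 ms/bit.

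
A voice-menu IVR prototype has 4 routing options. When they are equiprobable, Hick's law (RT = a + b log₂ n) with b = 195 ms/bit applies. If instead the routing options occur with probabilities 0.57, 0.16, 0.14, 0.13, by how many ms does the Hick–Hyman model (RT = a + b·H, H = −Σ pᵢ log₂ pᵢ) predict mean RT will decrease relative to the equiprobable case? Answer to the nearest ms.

Equiprobable entropy H₀ = log₂ 4 = 2.0000 bits.
Skewed entropy H = −Σ pᵢ log₂ pᵢ = 1.6650 bits.
ΔRT = b·(H₀ − H) = 195 × 0.3350 = 65.32 ms.

65 ms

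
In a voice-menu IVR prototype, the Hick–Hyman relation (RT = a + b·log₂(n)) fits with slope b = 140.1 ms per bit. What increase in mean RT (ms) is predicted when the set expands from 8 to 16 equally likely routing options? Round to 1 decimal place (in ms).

140.1 ms

Only the slope matters, since a is common to both: ΔRT = b·log₂(n₂/n₁).
log₂(16) − log₂(8) = log₂(16/8) = log₂(2) = 1.
ΔRT = 140.1 × 1.0000 = 140.100 ms.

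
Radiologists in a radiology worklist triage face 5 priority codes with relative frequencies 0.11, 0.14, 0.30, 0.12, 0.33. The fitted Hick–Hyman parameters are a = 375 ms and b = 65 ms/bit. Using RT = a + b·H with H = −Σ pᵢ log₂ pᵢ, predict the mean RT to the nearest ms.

H = 0.11·log₂(1/0.11) + 0.14·log₂(1/0.14) + 0.30·log₂(1/0.30) + 0.12·log₂(1/0.12) + 0.33·log₂(1/0.33) = 2.1634 bits.
RT = 375 + 65 × 2.1634 = 515.62 ms.

516 ms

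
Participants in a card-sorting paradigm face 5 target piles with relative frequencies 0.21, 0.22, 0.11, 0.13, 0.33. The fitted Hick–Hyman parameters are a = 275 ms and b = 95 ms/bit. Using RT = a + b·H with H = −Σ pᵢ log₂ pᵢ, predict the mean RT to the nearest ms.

485 ms

H = 0.21·log₂(1/0.21) + 0.22·log₂(1/0.22) + 0.11·log₂(1/0.11) + 0.13·log₂(1/0.13) + 0.33·log₂(1/0.33) = 2.2141 bits.
RT = 275 + 95 × 2.2141 = 485.34 ms.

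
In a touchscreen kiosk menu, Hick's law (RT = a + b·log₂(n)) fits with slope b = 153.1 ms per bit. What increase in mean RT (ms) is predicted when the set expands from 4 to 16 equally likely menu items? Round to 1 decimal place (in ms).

Only the slope matters, since a is common to both: ΔRT = b·log₂(n₂/n₁).
log₂(16) − log₂(4) = log₂(16/4) = log₂(4) = 2.
ΔRT = 153.1 × 2.0000 = 306.200 ms.

306.2 ms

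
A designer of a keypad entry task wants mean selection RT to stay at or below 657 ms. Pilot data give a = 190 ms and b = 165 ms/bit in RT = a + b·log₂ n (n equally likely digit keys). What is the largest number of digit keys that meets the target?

7

Set 190 + 165·log₂ n ≤ 657 → log₂ n ≤ (657 − 190)/165 = 2.8303.
So n ≤ 2^2.8303 = 7.112; the largest integer n is 7.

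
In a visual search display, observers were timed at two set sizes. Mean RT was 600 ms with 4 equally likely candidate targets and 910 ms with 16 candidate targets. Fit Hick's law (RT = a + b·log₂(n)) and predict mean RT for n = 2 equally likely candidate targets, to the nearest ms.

Solve the two-equation system in a and b:
  b = (910 − 600) / (log₂ 16 − log₂ 4) = 310 / (4 − 2) = 155 ms/bit
  a = 600 − 155 × 2 = 290 ms
Then RT(2) = 290 + 155 × log₂ 2 = 290 + 155 × 1 ≈ 445.000 ms.

445 ms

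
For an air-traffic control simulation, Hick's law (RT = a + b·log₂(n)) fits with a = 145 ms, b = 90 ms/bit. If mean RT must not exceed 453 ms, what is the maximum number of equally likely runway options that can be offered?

90·log₂ n ≤ 453 − 145 = 308, giving log₂ n ≤ 3.4222 and n ≤ 10.720. The largest whole number is 10.

10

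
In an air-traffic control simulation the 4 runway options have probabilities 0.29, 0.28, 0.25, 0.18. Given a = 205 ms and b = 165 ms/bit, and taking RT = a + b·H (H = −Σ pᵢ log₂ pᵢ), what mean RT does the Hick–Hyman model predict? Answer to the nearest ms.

H = 0.29·log₂(1/0.29) + 0.28·log₂(1/0.28) + 0.25·log₂(1/0.25) + 0.18·log₂(1/0.18) = 1.9774 bits.
RT = 205 + 165 × 1.9774 = 531.28 ms.

531 ms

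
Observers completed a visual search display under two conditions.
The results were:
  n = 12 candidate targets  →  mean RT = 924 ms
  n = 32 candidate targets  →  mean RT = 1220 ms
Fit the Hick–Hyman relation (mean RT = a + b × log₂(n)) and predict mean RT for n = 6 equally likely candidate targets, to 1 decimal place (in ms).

714.8 ms

Fit slope and intercept:
  b = (1220 − 924) / (log₂ 32 − log₂ 12) = 296 / (5 − 3.5850) = 209.182 ms/bit
  a = 924 − 209.182 × 3.5850 = 174.091 ms
Then RT(6) = 174.091 + 209.182 × log₂ 6 = 174.091 + 209.182 × 2.5850 ≈ 714.818 ms.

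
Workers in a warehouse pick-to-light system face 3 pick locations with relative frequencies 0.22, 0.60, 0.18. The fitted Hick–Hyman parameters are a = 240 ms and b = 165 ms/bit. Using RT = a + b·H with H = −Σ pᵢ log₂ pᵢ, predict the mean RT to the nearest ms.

Entropy contributions −pᵢ log₂ pᵢ: 0.4806, 0.4422, 0.4453; sum H = 1.3681 bits.
RT = a + bH = 240 + 165·1.3681 = 465.73 ms.

466 ms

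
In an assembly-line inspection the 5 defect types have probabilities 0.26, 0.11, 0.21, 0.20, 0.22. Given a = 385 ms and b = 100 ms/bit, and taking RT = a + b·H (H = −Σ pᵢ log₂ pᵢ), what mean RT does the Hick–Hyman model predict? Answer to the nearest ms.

612 ms

Entropy contributions −pᵢ log₂ pᵢ: 0.5053, 0.3503, 0.4728, 0.4644, 0.4806; sum H = 2.2734 bits.
RT = a + bH = 385 + 100·2.2734 = 612.34 ms.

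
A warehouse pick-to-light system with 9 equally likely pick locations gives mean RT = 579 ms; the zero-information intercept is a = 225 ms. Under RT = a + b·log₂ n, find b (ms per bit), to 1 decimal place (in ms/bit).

9 alternatives carry log₂ 9 = 3.1699 bits; the choice cost is 579 − 225 = 354 ms, so b = 354/3.1699 = 111.675 ms/bit.

111.7 ms/bit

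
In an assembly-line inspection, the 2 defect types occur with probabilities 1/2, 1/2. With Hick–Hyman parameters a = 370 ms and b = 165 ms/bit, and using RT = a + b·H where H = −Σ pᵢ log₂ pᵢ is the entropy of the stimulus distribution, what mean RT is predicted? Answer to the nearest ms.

Each term −pᵢ log₂ pᵢ: 0.5·1 + 0.5·1; summed, H = 1.000 bits.
Mean RT = a + bH = 370 + 165·1.000 = 535.00 ms.

535 ms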